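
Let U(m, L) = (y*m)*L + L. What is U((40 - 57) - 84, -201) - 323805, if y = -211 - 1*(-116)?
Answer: -2252601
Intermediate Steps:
y = -95 (y = -211 + 116 = -95)
U(m, L) = L - 95*L*m (U(m, L) = (-95*m)*L + L = -95*L*m + L = L - 95*L*m)
U((40 - 57) - 84, -201) - 323805 = -201*(1 - 95*((40 - 57) - 84)) - 323805 = -201*(1 - 95*(-17 - 84)) - 323805 = -201*(1 - 95*(-101)) - 323805 = -201*(1 + 9595) - 323805 = -201*9596 - 323805 = -1928796 - 323805 = -2252601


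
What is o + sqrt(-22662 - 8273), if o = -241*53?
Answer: -12773 + I*sqrt(30935) ≈ -12773.0 + 175.88*I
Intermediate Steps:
o = -12773
o + sqrt(-22662 - 8273) = -12773 + sqrt(-22662 - 8273) = -12773 + sqrt(-30935) = -12773 + I*sqrt(30935)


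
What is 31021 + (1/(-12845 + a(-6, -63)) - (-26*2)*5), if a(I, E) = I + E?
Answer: 403962833/12914 ≈ 31281.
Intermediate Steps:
a(I, E) = E + I
31021 + (1/(-12845 + a(-6, -63)) - (-26*2)*5) = 31021 + (1/(-12845 + (-63 - 6)) - (-26*2)*5) = 31021 + (1/(-12845 - 69) - (-52)*5) = 31021 + (1/(-12914) - 1*(-260)) = 31021 + (-1/12914 + 260) = 31021 + 3357639/12914 = 403962833/12914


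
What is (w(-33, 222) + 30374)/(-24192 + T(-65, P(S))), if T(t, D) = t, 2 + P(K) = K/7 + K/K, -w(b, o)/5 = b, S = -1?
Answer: -30539/24257 ≈ -1.2590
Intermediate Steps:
w(b, o) = -5*b
P(K) = -1 + K/7 (P(K) = -2 + (K/7 + K/K) = -2 + (K*(1/7) + 1) = -2 + (K/7 + 1) = -2 + (1 + K/7) = -1 + K/7)
(w(-33, 222) + 30374)/(-24192 + T(-65, P(S))) = (-5*(-33) + 30374)/(-24192 - 65) = (165 + 30374)/(-24257) = 30539*(-1/24257) = -30539/24257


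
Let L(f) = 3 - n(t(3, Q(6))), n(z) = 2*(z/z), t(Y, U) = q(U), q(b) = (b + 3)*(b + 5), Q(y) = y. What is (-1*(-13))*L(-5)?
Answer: 13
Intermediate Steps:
q(b) = (3 + b)*(5 + b)
t(Y, U) = 15 + U**2 + 8*U
n(z) = 2 (n(z) = 2*1 = 2)
L(f) = 1 (L(f) = 3 - 1*2 = 3 - 2 = 1)
(-1*(-13))*L(-5) = -1*(-13)*1 = 13*1 = 13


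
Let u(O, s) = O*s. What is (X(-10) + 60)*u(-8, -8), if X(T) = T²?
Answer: 10240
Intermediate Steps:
(X(-10) + 60)*u(-8, -8) = ((-10)² + 60)*(-8*(-8)) = (100 + 60)*64 = 160*64 = 10240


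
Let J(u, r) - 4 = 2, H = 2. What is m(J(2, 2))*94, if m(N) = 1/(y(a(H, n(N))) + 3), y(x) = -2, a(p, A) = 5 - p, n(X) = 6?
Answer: 94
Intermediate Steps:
J(u, r) = 6 (J(u, r) = 4 + 2 = 6)
m(N) = 1 (m(N) = 1/(-2 + 3) = 1/1 = 1)
m(J(2, 2))*94 = 1*94 = 94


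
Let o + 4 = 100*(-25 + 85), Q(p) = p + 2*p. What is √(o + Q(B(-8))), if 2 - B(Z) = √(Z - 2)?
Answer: √(6002 - 3*I*√10) ≈ 77.473 - 0.0612*I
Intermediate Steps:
B(Z) = 2 - √(-2 + Z) (B(Z) = 2 - √(Z - 2) = 2 - √(-2 + Z))
Q(p) = 3*p
o = 5996 (o = -4 + 100*(-25 + 85) = -4 + 100*60 = -4 + 6000 = 5996)
√(o + Q(B(-8))) = √(5996 + 3*(2 - √(-2 - 8))) = √(5996 + 3*(2 - √(-10))) = √(5996 + 3*(2 - I*√10)) = √(5996 + (6 - 3*I*√10)) = √(6002 - 3*I*√10)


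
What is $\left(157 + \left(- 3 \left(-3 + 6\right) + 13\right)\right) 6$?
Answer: $966$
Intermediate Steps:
$\left(157 + \left(- 3 \left(-3 + 6\right) + 13\right)\right) 6 = \left(157 + \left(\left(-3\right) 3 + 13\right)\right) 6 = \left(157 + \left(-9 + 13\right)\right) 6 = \left(157 + 4\right) 6 = 161 \cdot 6 = 966$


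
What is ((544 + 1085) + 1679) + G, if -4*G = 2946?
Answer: 5143/2 ≈ 2571.5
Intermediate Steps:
G = -1473/2 (G = -1/4*2946 = -1473/2 ≈ -736.50)
((544 + 1085) + 1679) + G = ((544 + 1085) + 1679) - 1473/2 = (1629 + 1679) - 1473/2 = 3308 - 1473/2 = 5143/2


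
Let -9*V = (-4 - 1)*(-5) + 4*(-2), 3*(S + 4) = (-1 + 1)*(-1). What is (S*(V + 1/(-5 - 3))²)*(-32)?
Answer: 42050/81 ≈ 519.14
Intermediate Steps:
S = -4 (S = -4 + ((-1 + 1)*(-1))/3 = -4 + (0*(-1))/3 = -4 + (⅓)*0 = -4 + 0 = -4)
V = -17/9 (V = -((-4 - 1)*(-5) + 4*(-2))/9 = -(-5*(-5) - 8)/9 = -(25 - 8)/9 = -⅑*17 = -17/9 ≈ -1.8889)
(S*(V + 1/(-5 - 3))²)*(-32) = -4*(-17/9 + 1/(-5 - 3))²*(-32) = -4*(-17/9 + 1/(-8))²*(-32) = -4*(-17/9 - ⅛)²*(-32) = -4*(-145/72)²*(-32) = -4*21025/5184*(-32) = -21025/1296*(-32) = 42050/81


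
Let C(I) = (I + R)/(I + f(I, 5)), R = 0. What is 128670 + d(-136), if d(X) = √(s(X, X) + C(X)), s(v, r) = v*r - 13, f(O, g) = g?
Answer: 128670 + √317204579/131 ≈ 1.2881e+5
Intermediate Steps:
C(I) = I/(5 + I) (C(I) = (I + 0)/(I + 5) = I/(5 + I))
s(v, r) = -13 + r*v (s(v, r) = r*v - 13 = -13 + r*v)
d(X) = √(-13 + X² + X/(5 + X)) (d(X) = √((-13 + X*X) + X/(5 + X)) = √((-13 + X²) + X/(5 + X)) = √(-13 + X² + X/(5 + X)))
128670 + d(-136) = 128670 + √((-136 + (-13 + (-136)²)*(5 - 136))/(5 - 136)) = 128670 + √((-136 + (-13 + 18496)*(-131))/(-131)) = 128670 + √(-(-136 + 18483*(-131))/131) = 128670 + √(-(-136 - 2421273)/131) = 128670 + √(-1/131*(-2421409)) = 128670 + √(2421409/131) = 128670 + √317204579/131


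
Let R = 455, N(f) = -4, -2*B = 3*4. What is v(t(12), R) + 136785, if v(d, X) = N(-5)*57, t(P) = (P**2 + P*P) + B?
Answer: 136557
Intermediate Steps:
B = -6 (B = -3*4/2 = -1/2*12 = -6)
t(P) = -6 + 2*P**2 (t(P) = (P**2 + P*P) - 6 = (P**2 + P**2) - 6 = 2*P**2 - 6 = -6 + 2*P**2)
v(d, X) = -228 (v(d, X) = -4*57 = -228)
v(t(12), R) + 136785 = -228 + 136785 = 136557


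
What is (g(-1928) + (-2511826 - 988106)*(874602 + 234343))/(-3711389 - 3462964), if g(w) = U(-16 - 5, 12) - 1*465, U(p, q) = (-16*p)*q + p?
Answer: 1293744029398/2391451 ≈ 5.4099e+5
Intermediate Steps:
U(p, q) = p - 16*p*q (U(p, q) = -16*p*q + p = p - 16*p*q)
g(w) = 3546 (g(w) = (-16 - 5)*(1 - 16*12) - 1*465 = -21*(1 - 192) - 465 = -21*(-191) - 465 = 4011 - 465 = 3546)
(g(-1928) + (-2511826 - 988106)*(874602 + 234343))/(-3711389 - 3462964) = (3546 + (-2511826 - 988106)*(874602 + 234343))/(-3711389 - 3462964) = (3546 - 3499932*1108945)/(-7174353) = (3546 - 3881232091740)*(-1/7174353) = -3881232088194*(-1/7174353) = 1293744029398/2391451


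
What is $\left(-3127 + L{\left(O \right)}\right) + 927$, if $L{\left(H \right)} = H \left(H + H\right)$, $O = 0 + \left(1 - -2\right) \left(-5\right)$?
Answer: $-1750$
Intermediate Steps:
$O = -15$ ($O = 0 + \left(1 + 2\right) \left(-5\right) = 0 + 3 \left(-5\right) = 0 - 15 = -15$)
$L{\left(H \right)} = 2 H^{2}$ ($L{\left(H \right)} = H 2 H = 2 H^{2}$)
$\left(-3127 + L{\left(O \right)}\right) + 927 = \left(-3127 + 2 \left(-15\right)^{2}\right) + 927 = \left(-3127 + 2 \cdot 225\right) + 927 = \left(-3127 + 450\right) + 927 = -2677 + 927 = -1750$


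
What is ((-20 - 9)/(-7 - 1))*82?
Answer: 1189/4 ≈ 297.25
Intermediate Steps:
((-20 - 9)/(-7 - 1))*82 = -29/(-8)*82 = -29*(-⅛)*82 = (29/8)*82 = 1189/4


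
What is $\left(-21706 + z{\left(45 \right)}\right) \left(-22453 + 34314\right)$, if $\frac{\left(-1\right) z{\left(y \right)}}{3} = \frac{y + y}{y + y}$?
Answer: $-257490449$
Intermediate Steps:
$z{\left(y \right)} = -3$ ($z{\left(y \right)} = - 3 \frac{y + y}{y + y} = - 3 \frac{2 y}{2 y} = - 3 \cdot 2 y \frac{1}{2 y} = \left(-3\right) 1 = -3$)
$\left(-21706 + z{\left(45 \right)}\right) \left(-22453 + 34314\right) = \left(-21706 - 3\right) \left(-22453 + 34314\right) = \left(-21709\right) 11861 = -257490449$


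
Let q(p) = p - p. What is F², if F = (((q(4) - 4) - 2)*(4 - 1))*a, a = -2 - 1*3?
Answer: 8100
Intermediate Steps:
q(p) = 0
a = -5 (a = -2 - 3 = -5)
F = 90 (F = (((0 - 4) - 2)*(4 - 1))*(-5) = ((-4 - 2)*3)*(-5) = -6*3*(-5) = -18*(-5) = 90)
F² = 90² = 8100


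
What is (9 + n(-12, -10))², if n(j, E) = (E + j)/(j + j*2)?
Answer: 29929/324 ≈ 92.373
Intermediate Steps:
n(j, E) = (E + j)/(3*j) (n(j, E) = (E + j)/(j + 2*j) = (E + j)/((3*j)) = (E + j)*(1/(3*j)) = (E + j)/(3*j))
(9 + n(-12, -10))² = (9 + (⅓)*(-10 - 12)/(-12))² = (9 + (⅓)*(-1/12)*(-22))² = (9 + 11/18)² = (173/18)² = 29929/324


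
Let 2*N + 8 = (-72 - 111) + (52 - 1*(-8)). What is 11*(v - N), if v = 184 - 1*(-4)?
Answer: 5577/2 ≈ 2788.5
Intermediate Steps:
v = 188 (v = 184 + 4 = 188)
N = -131/2 (N = -4 + ((-72 - 111) + (52 - 1*(-8)))/2 = -4 + (-183 + (52 + 8))/2 = -4 + (-183 + 60)/2 = -4 + (½)*(-123) = -4 - 123/2 = -131/2 ≈ -65.500)
11*(v - N) = 11*(188 - 1*(-131/2)) = 11*(188 + 131/2) = 11*(507/2) = 5577/2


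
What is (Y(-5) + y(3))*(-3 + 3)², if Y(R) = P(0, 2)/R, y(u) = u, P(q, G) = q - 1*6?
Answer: 0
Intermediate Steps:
P(q, G) = -6 + q (P(q, G) = q - 6 = -6 + q)
Y(R) = -6/R (Y(R) = (-6 + 0)/R = -6/R)
(Y(-5) + y(3))*(-3 + 3)² = (-6/(-5) + 3)*(-3 + 3)² = (-6*(-⅕) + 3)*0² = (6/5 + 3)*0 = (21/5)*0 = 0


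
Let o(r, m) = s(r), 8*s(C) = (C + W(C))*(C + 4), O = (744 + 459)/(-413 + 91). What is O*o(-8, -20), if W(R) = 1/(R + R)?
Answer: -155187/10304 ≈ -15.061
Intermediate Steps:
O = -1203/322 (O = 1203/(-322) = 1203*(-1/322) = -1203/322 ≈ -3.7360)
W(R) = 1/(2*R)
s(C) = (4 + C)*(C + 1/(2*C))/8 (s(C) = ((C + 1/(2*C))*(C + 4))/8 = ((C + 1/(2*C))*(4 + C))/8 = ((4 + C)*(C + 1/(2*C)))/8 = (4 + C)*(C + 1/(2*C))/8)
o(r, m) = (4 + r*(1 + 2*r**2 + 8*r))/(16*r)
O*o(-8, -20) = -1203*(4 - 8*(1 + 2*(-8)**2 + 8*(-8)))/(5152*(-8)) = -1203*(-1)*(4 - 8*(1 + 2*64 - 64))/(5152*8) = -1203*(-1)*(4 - 8*(1 + 128 - 64))/(5152*8) = -1203*(-1)*(4 - 8*65)/(5152*8) = -1203*(-1)*(4 - 520)/(5152*8) = -1203*(-1)*(-516)/(5152*8) = -1203/322*129/32 = -155187/10304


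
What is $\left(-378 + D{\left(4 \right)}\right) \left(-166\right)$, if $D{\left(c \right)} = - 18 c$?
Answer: $74700$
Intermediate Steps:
$\left(-378 + D{\left(4 \right)}\right) \left(-166\right) = \left(-378 - 72\right) \left(-166\right) = \left(-450\right) \left(-166\right) = 74700$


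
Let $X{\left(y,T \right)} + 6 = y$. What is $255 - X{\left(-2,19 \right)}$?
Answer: $263$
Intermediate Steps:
$X{\left(y,T \right)} = -6 + y$
$255 - X{\left(-2,19 \right)} = 255 - \left(-6 - 2\right) = 255 - -8 = 255 + 8 = 263$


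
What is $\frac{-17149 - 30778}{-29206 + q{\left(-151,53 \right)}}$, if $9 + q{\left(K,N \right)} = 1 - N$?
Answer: $\frac{47927}{29267} \approx 1.6376$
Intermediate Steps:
$q{\left(K,N \right)} = -8 - N$ ($q{\left(K,N \right)} = -9 - \left(-1 + N\right) = -8 - N$)
$\frac{-17149 - 30778}{-29206 + q{\left(-151,53 \right)}} = \frac{-17149 - 30778}{-29206 - 61} = - \frac{47927}{-29206 - 61} = - \frac{47927}{-29267} = \left(-47927\right) \left(- \frac{1}{29267}\right) = \frac{47927}{29267}$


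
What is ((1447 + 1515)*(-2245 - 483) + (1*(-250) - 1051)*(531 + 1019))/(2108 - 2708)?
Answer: 5048443/300 ≈ 16828.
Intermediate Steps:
((1447 + 1515)*(-2245 - 483) + (1*(-250) - 1051)*(531 + 1019))/(2108 - 2708) = (2962*(-2728) + (-250 - 1051)*1550)/(-600) = (-8080336 - 1301*1550)*(-1/600) = (-8080336 - 2016550)*(-1/600) = -10096886*(-1/600) = 5048443/300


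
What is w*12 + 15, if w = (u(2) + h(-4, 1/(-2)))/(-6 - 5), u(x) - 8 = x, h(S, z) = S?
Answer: 93/11 ≈ 8.4545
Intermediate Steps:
u(x) = 8 + x
w = -6/11 (w = ((8 + 2) - 4)/(-6 - 5) = (10 - 4)/(-11) = 6*(-1/11) = -6/11 ≈ -0.54545)
w*12 + 15 = -6/11*12 + 15 = -72/11 + 15 = 93/11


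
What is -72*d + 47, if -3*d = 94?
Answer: 2303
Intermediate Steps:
d = -94/3 (d = -⅓*94 = -94/3 ≈ -31.333)
-72*d + 47 = -72*(-94/3) + 47 = 2256 + 47 = 2303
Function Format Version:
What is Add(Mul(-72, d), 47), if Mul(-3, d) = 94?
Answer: 2303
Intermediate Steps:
d = Rational(-94, 3) (d = Mul(Rational(-1, 3), 94) = Rational(-94, 3) ≈ -31.333)
Add(Mul(-72, d), 47) = Add(Mul(-72, Rational(-94, 3)), 47) = Add(2256, 47) = 2303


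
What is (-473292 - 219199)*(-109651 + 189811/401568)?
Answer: 30491862708435887/401568 ≈ 7.5932e+10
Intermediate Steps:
(-473292 - 219199)*(-109651 + 189811/401568) = -692491*(-109651 + 189811*(1/401568)) = -692491*(-109651 + 189811/401568) = -692491*(-44032142957/401568) = 30491862708435887/401568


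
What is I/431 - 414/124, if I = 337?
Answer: -68323/26722 ≈ -2.5568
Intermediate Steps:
I/431 - 414/124 = 337/431 - 414/124 = 337*(1/431) - 414*1/124 = 337/431 - 207/62 = -68323/26722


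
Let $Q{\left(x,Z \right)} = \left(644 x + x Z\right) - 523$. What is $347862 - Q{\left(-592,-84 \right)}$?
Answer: $679905$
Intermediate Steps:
$Q{\left(x,Z \right)} = -523 + 644 x + Z x$ ($Q{\left(x,Z \right)} = \left(644 x + Z x\right) - 523 = -523 + 644 x + Z x$)
$347862 - Q{\left(-592,-84 \right)} = 347862 - \left(-523 + 644 \left(-592\right) - -49728\right) = 347862 - \left(-523 - 381248 + 49728\right) = 347862 - -332043 = 347862 + 332043 = 679905$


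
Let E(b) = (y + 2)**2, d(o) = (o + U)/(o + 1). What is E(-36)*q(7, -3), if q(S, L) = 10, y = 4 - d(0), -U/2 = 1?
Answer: 640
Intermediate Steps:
U = -2 (U = -2*1 = -2)
d(o) = (-2 + o)/(1 + o) (d(o) = (o - 2)/(o + 1) = (-2 + o)/(1 + o))
y = 6 (y = 4 - (-2 + 0)/(1 + 0) = 4 - (-2)/1 = 4 - (-2) = 4 - 1*(-2) = 4 + 2 = 6)
E(b) = 64 (E(b) = (6 + 2)**2 = 8**2 = 64)
E(-36)*q(7, -3) = 64*10 = 640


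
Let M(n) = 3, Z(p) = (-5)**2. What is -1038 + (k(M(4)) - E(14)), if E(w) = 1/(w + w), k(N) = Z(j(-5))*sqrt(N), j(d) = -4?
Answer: -29065/28 + 25*sqrt(3) ≈ -994.73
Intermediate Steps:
Z(p) = 25
k(N) = 25*sqrt(N)
E(w) = 1/(2*w)
-1038 + (k(M(4)) - E(14)) = -1038 + (25*sqrt(3) - 1/(2*14)) = -1038 + (25*sqrt(3) - 1*1/28) = -1038 + (25*sqrt(3) - 1/28) = -1038 + (-1/28 + 25*sqrt(3)) = -29065/28 + 25*sqrt(3)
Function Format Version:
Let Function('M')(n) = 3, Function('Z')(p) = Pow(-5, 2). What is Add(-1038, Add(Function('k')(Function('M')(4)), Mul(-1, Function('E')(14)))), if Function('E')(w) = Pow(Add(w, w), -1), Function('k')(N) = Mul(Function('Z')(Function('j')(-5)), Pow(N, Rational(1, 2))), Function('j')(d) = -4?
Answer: Add(Rational(-29065, 28), Mul(25, Pow(3, Rational(1, 2)))) ≈ -994.73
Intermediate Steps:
Function('Z')(p) = 25
Function('k')(N) = Mul(25, Pow(N, Rational(1, 2)))
Function('E')(w) = Mul(Rational(1, 2), Pow(w, -1)) (Function('E')(w) = Pow(Mul(2, w), -1) = Mul(Rational(1, 2), Pow(w, -1)))
Add(-1038, Add(Function('k')(Function('M')(4)), Mul(-1, Function('E')(14)))) = Add(-1038, Add(Mul(25, Pow(3, Rational(1, 2))), Mul(-1, Mul(Rational(1, 2), Pow(14, -1))))) = Add(-1038, Add(Mul(25, Pow(3, Rational(1, 2))), Mul(-1, Mul(Rational(1, 2), Rational(1, 14))))) = Add(-1038, Add(Mul(25, Pow(3, Rational(1, 2))), Mul(-1, Rational(1, 28)))) = Add(-1038, Add(Mul(25, Pow(3, Rational(1, 2))), Rational(-1, 28))) = Add(-1038, Add(Rational(-1, 28), Mul(25, Pow(3, Rational(1, 2))))) = Add(Rational(-29065, 28), Mul(25, Pow(3, Rational(1, 2))))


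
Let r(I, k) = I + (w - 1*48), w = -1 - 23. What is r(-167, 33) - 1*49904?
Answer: -50143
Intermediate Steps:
w = -24
r(I, k) = -72 + I (r(I, k) = I + (-24 - 1*48) = I + (-24 - 48) = I - 72 = -72 + I)
r(-167, 33) - 1*49904 = (-72 - 167) - 1*49904 = -239 - 49904 = -50143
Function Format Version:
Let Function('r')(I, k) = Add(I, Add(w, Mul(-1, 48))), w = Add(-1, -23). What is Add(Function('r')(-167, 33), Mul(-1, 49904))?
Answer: -50143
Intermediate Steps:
w = -24
Function('r')(I, k) = Add(-72, I) (Function('r')(I, k) = Add(I, Add(-24, Mul(-1, 48))) = Add(I, Add(-24, -48)) = Add(I, -72) = Add(-72, I))
Add(Function('r')(-167, 33), Mul(-1, 49904)) = Add(Add(-72, -167), Mul(-1, 49904)) = Add(-239, -49904) = -50143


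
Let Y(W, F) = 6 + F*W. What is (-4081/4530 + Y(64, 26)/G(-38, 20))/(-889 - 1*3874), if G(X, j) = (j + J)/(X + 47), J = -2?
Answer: -3778469/21576390 ≈ -0.17512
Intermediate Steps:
G(X, j) = (-2 + j)/(47 + X) (G(X, j) = (j - 2)/(X + 47) = (-2 + j)/(47 + X))
(-4081/4530 + Y(64, 26)/G(-38, 20))/(-889 - 1*3874) = (-4081/4530 + (6 + 26*64)/(((-2 + 20)/(47 - 38))))/(-889 - 1*3874) = (-4081*1/4530 + (6 + 1664)/((18/9)))/(-889 - 3874) = (-4081/4530 + 1670/(((1/9)*18)))/(-4763) = (-4081/4530 + 1670/2)*(-1/4763) = (-4081/4530 + 1670*(1/2))*(-1/4763) = (-4081/4530 + 835)*(-1/4763) = (3778469/4530)*(-1/4763) = -3778469/21576390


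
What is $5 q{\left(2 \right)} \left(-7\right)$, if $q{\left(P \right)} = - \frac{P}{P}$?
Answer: $35$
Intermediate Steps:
$q{\left(P \right)} = -1$ ($q{\left(P \right)} = \left(-1\right) 1 = -1$)
$5 q{\left(2 \right)} \left(-7\right) = 5 \left(-1\right) \left(-7\right) = \left(-5\right) \left(-7\right) = 35$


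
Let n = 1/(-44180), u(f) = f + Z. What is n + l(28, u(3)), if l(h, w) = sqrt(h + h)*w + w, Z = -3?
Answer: -1/44180 ≈ -2.2635e-5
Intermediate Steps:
u(f) = -3 + f (u(f) = f - 3 = -3 + f)
n = -1/44180 ≈ -2.2635e-5
l(h, w) = w + w*sqrt(2)*sqrt(h) (l(h, w) = sqrt(2*h)*w + w = (sqrt(2)*sqrt(h))*w + w = w*sqrt(2)*sqrt(h) + w = w + w*sqrt(2)*sqrt(h))
n + l(28, u(3)) = -1/44180 + (-3 + 3)*(1 + sqrt(2)*sqrt(28)) = -1/44180 + 0*(1 + sqrt(2)*(2*sqrt(7))) = -1/44180 + 0*(1 + 2*sqrt(14)) = -1/44180 + 0 = -1/44180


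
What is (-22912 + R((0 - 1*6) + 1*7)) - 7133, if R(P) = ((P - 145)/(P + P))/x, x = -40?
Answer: -150216/5 ≈ -30043.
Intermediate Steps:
R(P) = -(-145 + P)/(80*P) (R(P) = ((P - 145)/(P + P))/(-40) = ((-145 + P)/((2*P)))*(-1/40) = ((-145 + P)*(1/(2*P)))*(-1/40) = ((-145 + P)/(2*P))*(-1/40) = -(-145 + P)/(80*P))
(-22912 + R((0 - 1*6) + 1*7)) - 7133 = (-22912 + (145 - ((0 - 1*6) + 1*7))/(80*((0 - 1*6) + 1*7))) - 7133 = (-22912 + (145 - ((0 - 6) + 7))/(80*((0 - 6) + 7))) - 7133 = (-22912 + (145 - (-6 + 7))/(80*(-6 + 7))) - 7133 = (-22912 + (1/80)*(145 - 1*1)/1) - 7133 = (-22912 + (1/80)*1*(145 - 1)) - 7133 = (-22912 + (1/80)*1*144) - 7133 = (-22912 + 9/5) - 7133 = -114551/5 - 7133 = -150216/5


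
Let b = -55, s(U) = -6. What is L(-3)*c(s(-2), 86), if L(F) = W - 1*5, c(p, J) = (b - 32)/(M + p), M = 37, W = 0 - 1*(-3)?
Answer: 174/31 ≈ 5.6129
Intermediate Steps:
W = 3 (W = 0 + 3 = 3)
c(p, J) = -87/(37 + p) (c(p, J) = (-55 - 32)/(37 + p) = -87/(37 + p))
L(F) = -2 (L(F) = 3 - 1*5 = 3 - 5 = -2)
L(-3)*c(s(-2), 86) = -(-174)/(37 - 6) = -(-174)/31 = -2*(-87/31) = 174/31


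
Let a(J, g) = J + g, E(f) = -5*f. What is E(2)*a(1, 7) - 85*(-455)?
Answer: 38595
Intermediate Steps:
E(2)*a(1, 7) - 85*(-455) = (-5*2)*(1 + 7) - 85*(-455) = -10*8 + 38675 = -80 + 38675 = 38595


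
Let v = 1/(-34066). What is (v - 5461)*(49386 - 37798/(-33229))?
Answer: -152649171675952492/565989557 ≈ -2.6970e+8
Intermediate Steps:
v = -1/34066 ≈ -2.9355e-5
(v - 5461)*(49386 - 37798/(-33229)) = (-1/34066 - 5461)*(49386 - 37798/(-33229)) = -186034427*(49386 - 37798*(-1/33229))/34066 = -186034427*(49386 + 37798/33229)/34066 = -186034427/34066*1641085192/33229 = -152649171675952492/565989557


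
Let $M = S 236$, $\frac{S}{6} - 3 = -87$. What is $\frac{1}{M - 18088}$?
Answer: $- \frac{1}{137032} \approx -7.2976 \cdot 10^{-6}$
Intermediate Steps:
$S = -504$ ($S = 18 + 6 \left(-87\right) = 18 - 522 = -504$)
$M = -118944$ ($M = \left(-504\right) 236 = -118944$)
$\frac{1}{M - 18088} = \frac{1}{-118944 - 18088} = \frac{1}{-137032} = - \frac{1}{137032}$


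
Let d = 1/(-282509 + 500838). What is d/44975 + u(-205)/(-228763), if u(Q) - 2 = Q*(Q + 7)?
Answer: -398586924062037/2246303226289325 ≈ -0.17744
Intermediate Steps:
u(Q) = 2 + Q*(7 + Q) (u(Q) = 2 + Q*(Q + 7) = 2 + Q*(7 + Q))
d = 1/218329 ≈ 4.5802e-6
d/44975 + u(-205)/(-228763) = (1/218329)/44975 + (2 + (-205)² + 7*(-205))/(-228763) = (1/218329)*(1/44975) + (2 + 42025 - 1435)*(-1/228763) = 1/9819346775 + 40592*(-1/228763) = 1/9819346775 - 40592/228763 = -398586924062037/2246303226289325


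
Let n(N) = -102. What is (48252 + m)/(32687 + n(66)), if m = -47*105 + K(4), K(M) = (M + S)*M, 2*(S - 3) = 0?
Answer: 8669/6517 ≈ 1.3302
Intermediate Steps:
S = 3 (S = 3 + (½)*0 = 3 + 0 = 3)
K(M) = M*(3 + M) (K(M) = (M + 3)*M = (3 + M)*M = M*(3 + M))
m = -4907 (m = -47*105 + 4*(3 + 4) = -4935 + 4*7 = -4935 + 28 = -4907)
(48252 + m)/(32687 + n(66)) = (48252 - 4907)/(32687 - 102) = 43345/32585 = 43345*(1/32585) = 8669/6517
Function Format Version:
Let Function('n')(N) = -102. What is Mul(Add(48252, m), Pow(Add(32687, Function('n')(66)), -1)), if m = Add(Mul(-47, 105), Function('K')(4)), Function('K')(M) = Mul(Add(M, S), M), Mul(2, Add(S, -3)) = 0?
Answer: Rational(8669, 6517) ≈ 1.3302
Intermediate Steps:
S = 3 (S = Add(3, Mul(Rational(1, 2), 0)) = Add(3, 0) = 3)
Function('K')(M) = Mul(M, Add(3, M)) (Function('K')(M) = Mul(Add(M, 3), M) = Mul(Add(3, M), M) = Mul(M, Add(3, M)))
m = -4907 (m = Add(Mul(-47, 105), Mul(4, Add(3, 4))) = Add(-4935, Mul(4, 7)) = Add(-4935, 28) = -4907)
Mul(Add(48252, m), Pow(Add(32687, Function('n')(66)), -1)) = Mul(Add(48252, -4907), Pow(Add(32687, -102), -1)) = Mul(43345, Pow(32585, -1)) = Mul(43345, Rational(1, 32585)) = Rational(8669, 6517)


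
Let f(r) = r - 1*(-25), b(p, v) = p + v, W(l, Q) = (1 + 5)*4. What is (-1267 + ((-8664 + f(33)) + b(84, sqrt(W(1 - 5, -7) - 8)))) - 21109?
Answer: -30894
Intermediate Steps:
W(l, Q) = 24 (W(l, Q) = 6*4 = 24)
f(r) = 25 + r (f(r) = r + 25 = 25 + r)
(-1267 + ((-8664 + f(33)) + b(84, sqrt(W(1 - 5, -7) - 8)))) - 21109 = (-1267 + ((-8664 + (25 + 33)) + (84 + sqrt(24 - 8)))) - 21109 = (-1267 + ((-8664 + 58) + (84 + sqrt(16)))) - 21109 = (-1267 + (-8606 + (84 + 4))) - 21109 = (-1267 + (-8606 + 88)) - 21109 = (-1267 - 8518) - 21109 = -9785 - 21109 = -30894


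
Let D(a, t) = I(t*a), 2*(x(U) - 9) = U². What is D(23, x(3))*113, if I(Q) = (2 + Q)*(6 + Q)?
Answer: 44705625/4 ≈ 1.1176e+7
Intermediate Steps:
x(U) = 9 + U²/2
D(a, t) = 12 + a²*t² + 8*a*t (D(a, t) = 12 + (t*a)² + 8*(t*a) = 12 + (a*t)² + 8*(a*t) = 12 + a²*t² + 8*a*t)
D(23, x(3))*113 = (12 + 23²*(9 + (½)*3²)² + 8*23*(9 + (½)*3²))*113 = (12 + 529*(9 + (½)*9)² + 8*23*(9 + (½)*9))*113 = (12 + 529*(9 + 9/2)² + 8*23*(9 + 9/2))*113 = (12 + 529*(27/2)² + 8*23*(27/2))*113 = (12 + 529*(729/4) + 2484)*113 = (12 + 385641/4 + 2484)*113 = (395625/4)*113 = 44705625/4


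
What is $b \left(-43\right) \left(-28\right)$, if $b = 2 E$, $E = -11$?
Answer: $-26488$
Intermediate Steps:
$b = -22$ ($b = 2 \left(-11\right) = -22$)
$b \left(-43\right) \left(-28\right) = \left(-22\right) \left(-43\right) \left(-28\right) = 946 \left(-28\right) = -26488$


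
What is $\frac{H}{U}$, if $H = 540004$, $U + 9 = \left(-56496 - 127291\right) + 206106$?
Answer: $\frac{270002}{11155} \approx 24.205$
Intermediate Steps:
$U = 22310$ ($U = -9 + \left(\left(-56496 - 127291\right) + 206106\right) = -9 + \left(-183787 + 206106\right) = -9 + 22319 = 22310$)
$\frac{H}{U} = \frac{540004}{22310} = 540004 \cdot \frac{1}{22310} = \frac{270002}{11155}$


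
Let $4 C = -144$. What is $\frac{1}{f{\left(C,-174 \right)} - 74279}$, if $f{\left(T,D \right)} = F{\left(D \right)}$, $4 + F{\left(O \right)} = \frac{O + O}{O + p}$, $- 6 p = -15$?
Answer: $- \frac{343}{25478373} \approx -1.3462 \cdot 10^{-5}$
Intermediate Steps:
$C = -36$ ($C = \frac{1}{4} \left(-144\right) = -36$)
$p = \frac{5}{2}$ ($p = \left(- \frac{1}{6}\right) \left(-15\right) = \frac{5}{2} \approx 2.5$)
$F{\left(O \right)} = -4 + \frac{2 O}{\frac{5}{2} + O}$ ($F{\left(O \right)} = -4 + \frac{O + O}{O + \frac{5}{2}} = -4 + \frac{2 O}{\frac{5}{2} + O}$)
$f{\left(T,D \right)} = \frac{4 \left(-5 - D\right)}{5 + 2 D}$
$\frac{1}{f{\left(C,-174 \right)} - 74279} = \frac{1}{\frac{4 \left(-5 - -174\right)}{5 + 2 \left(-174\right)} - 74279} = \frac{1}{\frac{4 \left(-5 + 174\right)}{5 - 348} - 74279} = \frac{1}{4 \frac{1}{-343} \cdot 169 - 74279} = \frac{1}{4 \left(- \frac{1}{343}\right) 169 - 74279} = \frac{1}{- \frac{676}{343} - 74279} = \frac{1}{- \frac{25478373}{343}} = - \frac{343}{25478373}$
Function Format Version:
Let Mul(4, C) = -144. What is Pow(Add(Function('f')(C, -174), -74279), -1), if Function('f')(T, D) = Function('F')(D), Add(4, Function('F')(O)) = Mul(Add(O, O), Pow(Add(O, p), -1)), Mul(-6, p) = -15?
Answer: Rational(-343, 25478373) ≈ -1.3462e-5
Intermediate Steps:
C = -36 (C = Mul(Rational(1, 4), -144) = -36)
p = Rational(5, 2) (p = Mul(Rational(-1, 6), -15) = Rational(5, 2) ≈ 2.5000)
Function('F')(O) = Add(-4, Mul(2, O, Pow(Add(Rational(5, 2), O), -1))) (Function('F')(O) = Add(-4, Mul(Add(O, O), Pow(Add(O, Rational(5, 2)), -1))) = Add(-4, Mul(Mul(2, O), Pow(Add(Rational(5, 2), O), -1))) = Add(-4, Mul(2, O, Pow(Add(Rational(5, 2), O), -1))))
Function('f')(T, D) = Mul(4, Pow(Add(5, Mul(2, D)), -1), Add(-5, Mul(-1, D)))
Pow(Add(Function('f')(C, -174), -74279), -1) = Pow(Add(Mul(4, Pow(Add(5, Mul(2, -174)), -1), Add(-5, Mul(-1, -174))), -74279), -1) = Pow(Add(Mul(4, Pow(Add(5, -348), -1), Add(-5, 174)), -74279), -1) = Pow(Add(Mul(4, Pow(-343, -1), 169), -74279), -1) = Pow(Add(Mul(4, Rational(-1, 343), 169), -74279), -1) = Pow(Add(Rational(-676, 343), -74279), -1) = Pow(Rational(-25478373, 343), -1) = Rational(-343, 25478373)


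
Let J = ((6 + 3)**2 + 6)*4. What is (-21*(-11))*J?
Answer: 80388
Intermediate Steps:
J = 348 (J = (9**2 + 6)*4 = (81 + 6)*4 = 87*4 = 348)
(-21*(-11))*J = -21*(-11)*348 = 231*348 = 80388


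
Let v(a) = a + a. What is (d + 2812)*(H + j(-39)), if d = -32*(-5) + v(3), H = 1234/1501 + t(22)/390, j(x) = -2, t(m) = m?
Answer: -977525522/292695 ≈ -3339.7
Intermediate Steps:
H = 257141/292695 (H = 1234/1501 + 22/390 = 1234*(1/1501) + 22*(1/390) = 1234/1501 + 11/195 = 257141/292695 ≈ 0.87853)
v(a) = 2*a
d = 166 (d = -32*(-5) + 2*3 = 160 + 6 = 166)
(d + 2812)*(H + j(-39)) = (166 + 2812)*(257141/292695 - 2) = 2978*(-328249/292695) = -977525522/292695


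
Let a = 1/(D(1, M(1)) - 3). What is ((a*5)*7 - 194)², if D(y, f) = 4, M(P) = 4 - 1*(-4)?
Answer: 25281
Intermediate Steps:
M(P) = 8 (M(P) = 4 + 4 = 8)
a = 1 (a = 1/(4 - 3) = 1/1 = 1)
((a*5)*7 - 194)² = ((1*5)*7 - 194)² = (5*7 - 194)² = (35 - 194)² = (-159)² = 25281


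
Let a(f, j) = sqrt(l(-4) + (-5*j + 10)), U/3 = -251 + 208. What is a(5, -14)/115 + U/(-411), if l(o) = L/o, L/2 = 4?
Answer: 43/137 + sqrt(78)/115 ≈ 0.39067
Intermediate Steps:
U = -129 (U = 3*(-251 + 208) = 3*(-43) = -129)
L = 8 (L = 2*4 = 8)
l(o) = 8/o
a(f, j) = sqrt(8 - 5*j) (a(f, j) = sqrt(8/(-4) + (-5*j + 10)) = sqrt(8*(-1/4) + (10 - 5*j)) = sqrt(-2 + (10 - 5*j)) = sqrt(8 - 5*j))
a(5, -14)/115 + U/(-411) = sqrt(8 - 5*(-14))/115 - 129/(-411) = sqrt(8 + 70)*(1/115) - 129*(-1/411) = sqrt(78)*(1/115) + 43/137 = sqrt(78)/115 + 43/137 = 43/137 + sqrt(78)/115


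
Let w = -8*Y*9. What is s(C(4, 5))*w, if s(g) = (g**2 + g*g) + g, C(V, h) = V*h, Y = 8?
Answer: -472320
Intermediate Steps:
s(g) = g + 2*g**2 (s(g) = (g**2 + g**2) + g = 2*g**2 + g = g + 2*g**2)
w = -576 (w = -8*8*9 = -64*9 = -576)
s(C(4, 5))*w = ((4*5)*(1 + 2*(4*5)))*(-576) = (20*(1 + 2*20))*(-576) = (20*(1 + 40))*(-576) = (20*41)*(-576) = 820*(-576) = -472320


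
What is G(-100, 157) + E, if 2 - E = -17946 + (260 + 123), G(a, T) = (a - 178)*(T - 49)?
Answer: -12459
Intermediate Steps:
G(a, T) = (-178 + a)*(-49 + T)
E = 17565 (E = 2 - (-17946 + (260 + 123)) = 2 - (-17946 + 383) = 2 - 1*(-17563) = 2 + 17563 = 17565)
G(-100, 157) + E = (8722 - 178*157 - 49*(-100) + 157*(-100)) + 17565 = (8722 - 27946 + 4900 - 15700) + 17565 = -30024 + 17565 = -12459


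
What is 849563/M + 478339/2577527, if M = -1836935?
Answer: -1311093919736/4734749559745 ≈ -0.27691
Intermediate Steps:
849563/M + 478339/2577527 = 849563/(-1836935) + 478339/2577527 = 849563*(-1/1836935) + 478339*(1/2577527) = -849563/1836935 + 478339/2577527 = -1311093919736/4734749559745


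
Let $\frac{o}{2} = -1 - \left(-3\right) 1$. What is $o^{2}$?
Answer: $16$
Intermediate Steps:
$o = 4$ ($o = 2 \left(-1 - \left(-3\right) 1\right) = 2 \left(-1 - -3\right) = 2 \left(-1 + 3\right) = 2 \cdot 2 = 4$)
$o^{2} = 4^{2} = 16$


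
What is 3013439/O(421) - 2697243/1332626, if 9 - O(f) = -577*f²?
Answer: -67956509495306/34071270930329 ≈ -1.9945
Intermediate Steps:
O(f) = 9 + 577*f² (O(f) = 9 - (-577)*f² = 9 + 577*f²)
3013439/O(421) - 2697243/1332626 = 3013439/(9 + 577*421²) - 2697243/1332626 = 3013439/(9 + 577*177241) - 2697243*1/1332626 = 3013439/(9 + 102268057) - 2697243/1332626 = 3013439/102268066 - 2697243/1332626 = -67956509495306/34071270930329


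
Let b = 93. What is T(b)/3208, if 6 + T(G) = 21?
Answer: 15/3208 ≈ 0.0046758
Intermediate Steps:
T(G) = 15 (T(G) = -6 + 21 = 15)
T(b)/3208 = 15/3208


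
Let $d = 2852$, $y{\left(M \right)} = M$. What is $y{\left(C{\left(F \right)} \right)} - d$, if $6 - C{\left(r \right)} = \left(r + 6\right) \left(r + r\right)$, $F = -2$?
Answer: $-2830$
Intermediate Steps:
$C{\left(r \right)} = 6 - 2 r \left(6 + r\right)$ ($C{\left(r \right)} = 6 - \left(r + 6\right) \left(r + r\right) = 6 - \left(6 + r\right) 2 r = 6 - 2 r \left(6 + r\right)$)
$y{\left(C{\left(F \right)} \right)} - d = \left(6 - -24 - 2 \left(-2\right)^{2}\right) - 2852 = \left(6 + 24 - 8\right) - 2852 = 22 - 2852 = -2830$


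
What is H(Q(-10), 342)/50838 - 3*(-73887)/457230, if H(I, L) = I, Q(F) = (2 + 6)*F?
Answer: 1872037253/3874109790 ≈ 0.48322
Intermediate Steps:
Q(F) = 8*F
H(Q(-10), 342)/50838 - 3*(-73887)/457230 = (8*(-10))/50838 - 3*(-73887)/457230 = -80*1/50838 + 221661*(1/457230) = -40/25419 + 73887/152410 = 1872037253/3874109790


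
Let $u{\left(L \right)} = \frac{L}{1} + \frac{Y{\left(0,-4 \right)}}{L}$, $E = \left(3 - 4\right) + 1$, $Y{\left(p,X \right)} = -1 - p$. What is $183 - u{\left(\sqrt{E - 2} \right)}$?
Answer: $183 - \frac{3 i \sqrt{2}}{2} \approx 183.0 - 2.1213 i$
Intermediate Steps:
$E = 0$ ($E = -1 + 1 = 0$)
$u{\left(L \right)} = L - \frac{1}{L}$ ($u{\left(L \right)} = \frac{L}{1} + \frac{-1 - 0}{L} = L 1 + \frac{-1 + 0}{L} = L - \frac{1}{L}$)
$183 - u{\left(\sqrt{E - 2} \right)} = 183 - \left(\sqrt{0 - 2} - \frac{1}{\sqrt{0 - 2}}\right) = 183 - \left(\sqrt{-2} - \frac{1}{\sqrt{-2}}\right) = 183 - \left(i \sqrt{2} - \frac{1}{i \sqrt{2}}\right) = 183 - \left(i \sqrt{2} - - \frac{i \sqrt{2}}{2}\right) = 183 - \left(i \sqrt{2} + \frac{i \sqrt{2}}{2}\right) = 183 - \frac{3 i \sqrt{2}}{2}$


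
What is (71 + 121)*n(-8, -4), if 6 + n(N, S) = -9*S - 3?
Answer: 5184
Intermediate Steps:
n(N, S) = -9 - 9*S (n(N, S) = -6 + (-9*S - 3) = -6 + (-3 - 9*S) = -9 - 9*S)
(71 + 121)*n(-8, -4) = (71 + 121)*(-9 - 9*(-4)) = 192*(-9 + 36) = 192*27 = 5184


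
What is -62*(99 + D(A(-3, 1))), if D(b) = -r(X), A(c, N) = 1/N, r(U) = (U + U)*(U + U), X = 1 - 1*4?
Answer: -3906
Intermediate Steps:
X = -3 (X = 1 - 4 = -3)
r(U) = 4*U**2 (r(U) = (2*U)*(2*U) = 4*U**2)
D(b) = -36 (D(b) = -4*(-3)**2 = -4*9 = -1*36 = -36)
-62*(99 + D(A(-3, 1))) = -62*(99 - 36) = -62*63 = -3906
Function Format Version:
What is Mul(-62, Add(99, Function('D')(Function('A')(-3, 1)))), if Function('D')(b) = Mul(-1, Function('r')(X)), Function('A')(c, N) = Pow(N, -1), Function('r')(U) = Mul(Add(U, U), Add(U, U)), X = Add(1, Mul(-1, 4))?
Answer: -3906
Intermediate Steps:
X = -3 (X = Add(1, -4) = -3)
Function('r')(U) = Mul(4, Pow(U, 2)) (Function('r')(U) = Mul(Mul(2, U), Mul(2, U)) = Mul(4, Pow(U, 2)))
Function('D')(b) = -36 (Function('D')(b) = Mul(-1, Mul(4, Pow(-3, 2))) = Mul(-1, Mul(4, 9)) = Mul(-1, 36) = -36)
Mul(-62, Add(99, Function('D')(Function('A')(-3, 1)))) = Mul(-62, Add(99, -36)) = Mul(-62, 63) = -3906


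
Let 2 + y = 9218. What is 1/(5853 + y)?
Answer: 1/15069 ≈ 6.6361e-5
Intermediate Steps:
y = 9216 (y = -2 + 9218 = 9216)
1/(5853 + y) = 1/(5853 + 9216) = 1/15069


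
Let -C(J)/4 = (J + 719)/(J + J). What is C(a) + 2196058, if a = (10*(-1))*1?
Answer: 10980999/5 ≈ 2.1962e+6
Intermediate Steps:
a = -10 (a = -10*1 = -10)
C(J) = -2*(719 + J)/J (C(J) = -4*(J + 719)/(J + J) = -4*(719 + J)/(2*J) = -4*(719 + J)*1/(2*J) = -2*(719 + J)/J)
C(a) + 2196058 = (-2 - 1438/(-10)) + 2196058 = (-2 - 1438*(-⅒)) + 2196058 = (-2 + 719/5) + 2196058 = 709/5 + 2196058 = 10980999/5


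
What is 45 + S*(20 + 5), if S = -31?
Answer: -730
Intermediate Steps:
45 + S*(20 + 5) = 45 - 31*(20 + 5) = 45 - 31*25 = 45 - 775 = -730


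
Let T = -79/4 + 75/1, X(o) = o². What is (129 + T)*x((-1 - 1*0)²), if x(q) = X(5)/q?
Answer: 18425/4 ≈ 4606.3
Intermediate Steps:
T = 221/4 (T = -79*¼ + 75*1 = -79/4 + 75 = 221/4 ≈ 55.250)
x(q) = 25/q (x(q) = 5²/q = 25/q)
(129 + T)*x((-1 - 1*0)²) = (129 + 221/4)*(25/((-1 - 1*0)²)) = 737*(25/((-1 + 0)²))/4 = 737*(25/((-1)²))/4 = 737*(25/1)/4 = 737*(25*1)/4 = (737/4)*25 = 18425/4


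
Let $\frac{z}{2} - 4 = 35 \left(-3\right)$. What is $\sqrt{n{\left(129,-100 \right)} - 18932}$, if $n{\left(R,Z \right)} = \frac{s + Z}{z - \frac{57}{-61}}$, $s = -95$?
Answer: $\frac{i \sqrt{113911965101}}{2453} \approx 137.59 i$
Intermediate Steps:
$z = -202$ ($z = 8 + 2 \cdot 35 \left(-3\right) = 8 + 2 \left(-105\right) = 8 - 210 = -202$)
$n{\left(R,Z \right)} = \frac{1159}{2453} - \frac{61 Z}{12265}$ ($n{\left(R,Z \right)} = \frac{-95 + Z}{-202 - \frac{57}{-61}} = \frac{-95 + Z}{-202 - - \frac{57}{61}} = \frac{-95 + Z}{-202 + \frac{57}{61}} = \frac{-95 + Z}{- \frac{12265}{61}} = \left(-95 + Z\right) \left(- \frac{61}{12265}\right) = \frac{1159}{2453} - \frac{61 Z}{12265}$)
$\sqrt{n{\left(129,-100 \right)} - 18932} = \sqrt{\left(\frac{1159}{2453} - - \frac{1220}{2453}\right) - 18932} = \sqrt{\left(\frac{1159}{2453} + \frac{1220}{2453}\right) - 18932} = \sqrt{\frac{2379}{2453} - 18932} = \sqrt{- \frac{46437817}{2453}} = \frac{i \sqrt{113911965101}}{2453}$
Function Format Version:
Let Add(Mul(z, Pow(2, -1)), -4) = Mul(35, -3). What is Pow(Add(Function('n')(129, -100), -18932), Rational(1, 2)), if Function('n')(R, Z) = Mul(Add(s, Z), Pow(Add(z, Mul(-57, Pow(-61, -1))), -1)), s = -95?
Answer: Mul(Rational(1, 2453), I, Pow(113911965101, Rational(1, 2))) ≈ Mul(137.59, I)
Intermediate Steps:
z = -202 (z = Add(8, Mul(2, Mul(35, -3))) = Add(8, Mul(2, -105)) = Add(8, -210) = -202)
Function('n')(R, Z) = Add(Rational(1159, 2453), Mul(Rational(-61, 12265), Z)) (Function('n')(R, Z) = Mul(Add(-95, Z), Pow(Add(-202, Mul(-57, Pow(-61, -1))), -1)) = Mul(Add(-95, Z), Pow(Add(-202, Mul(-57, Rational(-1, 61))), -1)) = Mul(Add(-95, Z), Pow(Add(-202, Rational(57, 61)), -1)) = Mul(Add(-95, Z), Pow(Rational(-12265, 61), -1)) = Mul(Add(-95, Z), Rational(-61, 12265)) = Add(Rational(1159, 2453), Mul(Rational(-61, 12265), Z)))
Pow(Add(Function('n')(129, -100), -18932), Rational(1, 2)) = Pow(Add(Add(Rational(1159, 2453), Mul(Rational(-61, 12265), -100)), -18932), Rational(1, 2)) = Pow(Add(Add(Rational(1159, 2453), Rational(1220, 2453)), -18932), Rational(1, 2)) = Pow(Add(Rational(2379, 2453), -18932), Rational(1, 2)) = Pow(Rational(-46437817, 2453), Rational(1, 2)) = Mul(Rational(1, 2453), I, Pow(113911965101, Rational(1, 2)))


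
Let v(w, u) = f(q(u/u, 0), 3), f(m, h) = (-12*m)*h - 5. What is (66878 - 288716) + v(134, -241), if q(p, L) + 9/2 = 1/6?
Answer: -221687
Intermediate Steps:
q(p, L) = -13/3 (q(p, L) = -9/2 + 1/6 = -9/2 + ⅙ = -13/3)
f(m, h) = -5 - 12*h*m (f(m, h) = -12*h*m - 5 = -5 - 12*h*m)
v(w, u) = 151 (v(w, u) = -5 - 12*3*(-13/3) = -5 + 156 = 151)
(66878 - 288716) + v(134, -241) = (66878 - 288716) + 151 = -221838 + 151 = -221687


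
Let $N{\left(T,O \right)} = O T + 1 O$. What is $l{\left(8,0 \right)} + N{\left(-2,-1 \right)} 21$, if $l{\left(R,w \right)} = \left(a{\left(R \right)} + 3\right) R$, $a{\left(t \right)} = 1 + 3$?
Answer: $77$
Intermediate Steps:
$a{\left(t \right)} = 4$
$l{\left(R,w \right)} = 7 R$ ($l{\left(R,w \right)} = \left(4 + 3\right) R = 7 R$)
$N{\left(T,O \right)} = O + O T$ ($N{\left(T,O \right)} = O T + O = O + O T$)
$l{\left(8,0 \right)} + N{\left(-2,-1 \right)} 21 = 7 \cdot 8 + - (1 - 2) 21 = 56 + \left(-1\right) \left(-1\right) 21 = 56 + 1 \cdot 21 = 56 + 21 = 77$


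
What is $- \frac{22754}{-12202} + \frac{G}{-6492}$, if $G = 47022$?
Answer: $- \frac{35503623}{6601282} \approx -5.3783$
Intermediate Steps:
$- \frac{22754}{-12202} + \frac{G}{-6492} = - \frac{22754}{-12202} + \frac{47022}{-6492} = \left(-22754\right) \left(- \frac{1}{12202}\right) + 47022 \left(- \frac{1}{6492}\right) = \frac{11377}{6101} - \frac{7837}{1082} = - \frac{35503623}{6601282}$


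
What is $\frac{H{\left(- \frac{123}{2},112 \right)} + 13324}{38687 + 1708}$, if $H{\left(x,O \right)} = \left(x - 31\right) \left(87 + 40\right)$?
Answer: $\frac{1051}{26930} \approx 0.039027$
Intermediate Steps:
$H{\left(x,O \right)} = -3937 + 127 x$ ($H{\left(x,O \right)} = \left(-31 + x\right) 127 = -3937 + 127 x$)
$\frac{H{\left(- \frac{123}{2},112 \right)} + 13324}{38687 + 1708} = \frac{\left(-3937 + 127 \left(- \frac{123}{2}\right)\right) + 13324}{38687 + 1708} = \frac{\left(-3937 + 127 \left(\left(-123\right) \frac{1}{2}\right)\right) + 13324}{40395} = \left(\left(-3937 + 127 \left(- \frac{123}{2}\right)\right) + 13324\right) \frac{1}{40395} = \left(\left(-3937 - \frac{15621}{2}\right) + 13324\right) \frac{1}{40395} = \left(- \frac{23495}{2} + 13324\right) \frac{1}{40395} = \frac{3153}{2} \cdot \frac{1}{40395} = \frac{1051}{26930}$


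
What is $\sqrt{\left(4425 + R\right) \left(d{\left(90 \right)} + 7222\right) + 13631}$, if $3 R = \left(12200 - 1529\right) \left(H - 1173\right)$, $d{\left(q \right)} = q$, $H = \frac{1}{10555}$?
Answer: $\frac{i \sqrt{3395263387122252905}}{10555} \approx 1.7457 \cdot 10^{5} i$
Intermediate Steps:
$H = \frac{1}{10555} \approx 9.4742 \cdot 10^{-5}$
$R = - \frac{44039266798}{10555}$ ($R = \frac{\left(12200 - 1529\right) \left(\frac{1}{10555} - 1173\right)}{3} = \frac{10671 \left(- \frac{12381014}{10555}\right)}{3} = \frac{1}{3} \left(- \frac{132117800394}{10555}\right) = - \frac{44039266798}{10555} \approx -4.1724 \cdot 10^{6}$)
$\sqrt{\left(4425 + R\right) \left(d{\left(90 \right)} + 7222\right) + 13631} = \sqrt{\left(4425 - \frac{44039266798}{10555}\right) \left(90 + 7222\right) + 13631} = \sqrt{\left(- \frac{43992560923}{10555}\right) 7312 + 13631} = \sqrt{- \frac{321673605468976}{10555} + 13631} = \sqrt{- \frac{321673461593771}{10555}} = \frac{i \sqrt{3395263387122252905}}{10555}$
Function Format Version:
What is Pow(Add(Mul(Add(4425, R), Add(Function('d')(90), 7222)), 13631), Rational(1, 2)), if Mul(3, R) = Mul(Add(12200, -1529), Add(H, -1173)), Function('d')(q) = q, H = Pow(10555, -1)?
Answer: Mul(Rational(1, 10555), I, Pow(3395263387122252905, Rational(1, 2))) ≈ Mul(1.7457e+5, I)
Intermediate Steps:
H = Rational(1, 10555) ≈ 9.4742e-5
R = Rational(-44039266798, 10555) (R = Mul(Rational(1, 3), Mul(Add(12200, -1529), Add(Rational(1, 10555), -1173))) = Mul(Rational(1, 3), Mul(10671, Rational(-12381014, 10555))) = Mul(Rational(1, 3), Rational(-132117800394, 10555)) = Rational(-44039266798, 10555) ≈ -4.1724e+6)
Pow(Add(Mul(Add(4425, R), Add(Function('d')(90), 7222)), 13631), Rational(1, 2)) = Pow(Add(Mul(Add(4425, Rational(-44039266798, 10555)), Add(90, 7222)), 13631), Rational(1, 2)) = Pow(Add(Mul(Rational(-43992560923, 10555), 7312), 13631), Rational(1, 2)) = Pow(Add(Rational(-321673605468976, 10555), 13631), Rational(1, 2)) = Pow(Rational(-321673461593771, 10555), Rational(1, 2)) = Mul(Rational(1, 10555), I, Pow(3395263387122252905, Rational(1, 2)))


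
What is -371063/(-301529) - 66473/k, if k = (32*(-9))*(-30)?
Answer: -16837552897/2605210560 ≈ -6.4630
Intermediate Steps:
k = 8640 (k = -288*(-30) = 8640)
-371063/(-301529) - 66473/k = -371063/(-301529) - 66473/8640 = -371063*(-1/301529) - 66473*1/8640 = 371063/301529 - 66473/8640 = -16837552897/2605210560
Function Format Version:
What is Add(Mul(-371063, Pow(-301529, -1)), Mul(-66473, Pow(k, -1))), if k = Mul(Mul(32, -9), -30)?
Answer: Rational(-16837552897, 2605210560) ≈ -6.4630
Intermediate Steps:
k = 8640 (k = Mul(-288, -30) = 8640)
Add(Mul(-371063, Pow(-301529, -1)), Mul(-66473, Pow(k, -1))) = Add(Mul(-371063, Pow(-301529, -1)), Mul(-66473, Pow(8640, -1))) = Add(Mul(-371063, Rational(-1, 301529)), Mul(-66473, Rational(1, 8640))) = Add(Rational(371063, 301529), Rational(-66473, 8640)) = Rational(-16837552897, 2605210560)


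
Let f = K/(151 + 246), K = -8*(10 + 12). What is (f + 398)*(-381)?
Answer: -60133230/397 ≈ -1.5147e+5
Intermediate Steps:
K = -176 (K = -8*22 = -176)
f = -176/397 (f = -176/(151 + 246) = -176/397 ≈ -0.44333)
(f + 398)*(-381) = (-176/397 + 398)*(-381) = (157830/397)*(-381) = -60133230/397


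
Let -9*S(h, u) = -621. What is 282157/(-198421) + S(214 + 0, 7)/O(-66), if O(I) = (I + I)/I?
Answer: 13126735/396842 ≈ 33.078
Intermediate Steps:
S(h, u) = 69 (S(h, u) = -⅑*(-621) = 69)
O(I) = 2 (O(I) = (2*I)/I = 2)
282157/(-198421) + S(214 + 0, 7)/O(-66) = 282157/(-198421) + 69/2 = 282157*(-1/198421) + 69*(½) = -282157/198421 + 69/2 = 13126735/396842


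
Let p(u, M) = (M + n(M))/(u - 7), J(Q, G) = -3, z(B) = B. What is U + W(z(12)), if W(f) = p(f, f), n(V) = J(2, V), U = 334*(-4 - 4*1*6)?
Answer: -46751/5 ≈ -9350.2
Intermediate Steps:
U = -9352 (U = 334*(-4 - 4*6) = 334*(-4 - 24) = 334*(-28) = -9352)
n(V) = -3
p(u, M) = (-3 + M)/(-7 + u) (p(u, M) = (M - 3)/(u - 7) = (-3 + M)/(-7 + u))
W(f) = (-3 + f)/(-7 + f)
U + W(z(12)) = -9352 + (-3 + 12)/(-7 + 12) = -9352 + 9/5 = -46751/5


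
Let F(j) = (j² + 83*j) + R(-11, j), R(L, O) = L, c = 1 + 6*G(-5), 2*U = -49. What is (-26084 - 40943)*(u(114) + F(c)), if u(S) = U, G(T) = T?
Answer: 214687481/2 ≈ 1.0734e+8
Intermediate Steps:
U = -49/2 (U = (½)*(-49) = -49/2 ≈ -24.500)
u(S) = -49/2
c = -29 (c = 1 + 6*(-5) = 1 - 30 = -29)
F(j) = -11 + j² + 83*j (F(j) = (j² + 83*j) - 11 = -11 + j² + 83*j)
(-26084 - 40943)*(u(114) + F(c)) = (-26084 - 40943)*(-49/2 + (-11 + (-29)² + 83*(-29))) = -67027*(-49/2 + (-11 + 841 - 2407)) = -67027*(-49/2 - 1577) = -67027*(-3203/2) = 214687481/2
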